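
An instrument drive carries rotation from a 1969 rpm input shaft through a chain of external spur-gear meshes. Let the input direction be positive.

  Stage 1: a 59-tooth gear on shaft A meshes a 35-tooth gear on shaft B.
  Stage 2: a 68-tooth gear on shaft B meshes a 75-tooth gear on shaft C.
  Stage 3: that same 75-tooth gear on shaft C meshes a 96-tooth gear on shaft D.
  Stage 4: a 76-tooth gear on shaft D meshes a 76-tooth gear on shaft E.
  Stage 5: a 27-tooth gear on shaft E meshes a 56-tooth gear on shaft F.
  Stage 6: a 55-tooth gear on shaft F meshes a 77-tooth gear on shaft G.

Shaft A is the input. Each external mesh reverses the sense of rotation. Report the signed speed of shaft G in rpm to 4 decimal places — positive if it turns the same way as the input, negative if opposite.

+809.6831 rpm (same as input, |ω| = 809.6831 rpm)

Stage 1 [59T→35T]: ω = 1969.0000×59/35 = 3319.1714 rpm, dir flips to −; running = −3319.1714
Stage 2 [68T→75T]: ω = 3319.1714×68/75 = 3009.3821 rpm, dir flips to +; running = +3009.3821
Stage 3 [75T→96T]: ω = 3009.3821×75/96 = 2351.0798 rpm, dir flips to −; running = −2351.0798
Stage 4 [76T→76T]: ω = 2351.0798×76/76 = 2351.0798 rpm, dir flips to +; running = +2351.0798
Stage 5 [27T→56T]: ω = 2351.0798×27/56 = 1133.5563 rpm, dir flips to −; running = −1133.5563
Stage 6 [55T→77T]: ω = 1133.5563×55/77 = 809.6831 rpm, dir flips to +; running = +809.6831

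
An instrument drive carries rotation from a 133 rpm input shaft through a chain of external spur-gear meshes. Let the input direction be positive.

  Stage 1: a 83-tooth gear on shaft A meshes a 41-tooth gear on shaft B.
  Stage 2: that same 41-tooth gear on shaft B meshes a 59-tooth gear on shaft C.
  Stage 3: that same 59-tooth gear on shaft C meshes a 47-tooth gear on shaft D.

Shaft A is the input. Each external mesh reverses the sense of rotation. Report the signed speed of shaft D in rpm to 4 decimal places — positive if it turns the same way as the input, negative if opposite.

-234.8723 rpm (opposite to input, |ω| = 234.8723 rpm)

Stage 1 [83T→41T]: ω = 133.0000×83/41 = 269.2439 rpm, dir flips to −; running = −269.2439
Stage 2 [41T→59T]: ω = 269.2439×41/59 = 187.1017 rpm, dir flips to +; running = +187.1017
Stage 3 [59T→47T]: ω = 187.1017×59/47 = 234.8723 rpm, dir flips to −; running = −234.8723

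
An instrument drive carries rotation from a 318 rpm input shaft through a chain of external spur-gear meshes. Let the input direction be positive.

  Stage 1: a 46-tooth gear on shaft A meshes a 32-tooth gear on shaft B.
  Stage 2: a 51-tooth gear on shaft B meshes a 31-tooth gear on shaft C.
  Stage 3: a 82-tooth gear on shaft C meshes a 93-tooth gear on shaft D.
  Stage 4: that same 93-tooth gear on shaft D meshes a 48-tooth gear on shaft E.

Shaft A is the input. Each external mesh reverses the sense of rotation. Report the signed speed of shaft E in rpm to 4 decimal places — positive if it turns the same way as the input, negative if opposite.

Stage 1 [46T→32T]: ω = 318.0000×46/32 = 457.1250 rpm, dir flips to −; running = −457.1250
Stage 2 [51T→31T]: ω = 457.1250×51/31 = 752.0444 rpm, dir flips to +; running = +752.0444
Stage 3 [82T→93T]: ω = 752.0444×82/93 = 663.0929 rpm, dir flips to −; running = −663.0929
Stage 4 [93T→48T]: ω = 663.0929×93/48 = 1284.7424 rpm, dir flips to +; running = +1284.7424

+1284.7424 rpm (same as input, |ω| = 1284.7424 rpm)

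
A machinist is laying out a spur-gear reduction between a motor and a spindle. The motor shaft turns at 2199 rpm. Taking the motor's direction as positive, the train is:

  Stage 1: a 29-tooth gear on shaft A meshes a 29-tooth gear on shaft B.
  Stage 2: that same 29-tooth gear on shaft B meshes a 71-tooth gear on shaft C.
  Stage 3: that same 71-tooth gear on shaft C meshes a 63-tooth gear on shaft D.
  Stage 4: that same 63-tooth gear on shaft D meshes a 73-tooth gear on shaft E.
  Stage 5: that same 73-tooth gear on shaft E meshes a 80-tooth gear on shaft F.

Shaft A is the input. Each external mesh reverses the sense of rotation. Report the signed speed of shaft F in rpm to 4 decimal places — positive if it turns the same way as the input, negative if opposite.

Stage 1 [29T→29T]: ω = 2199.0000×29/29 = 2199.0000 rpm, dir flips to −; running = −2199.0000
Stage 2 [29T→71T]: ω = 2199.0000×29/71 = 898.1831 rpm, dir flips to +; running = +898.1831
Stage 3 [71T→63T]: ω = 898.1831×71/63 = 1012.2381 rpm, dir flips to −; running = −1012.2381
Stage 4 [63T→73T]: ω = 1012.2381×63/73 = 873.5753 rpm, dir flips to +; running = +873.5753
Stage 5 [73T→80T]: ω = 873.5753×73/80 = 797.1375 rpm, dir flips to −; running = −797.1375

-797.1375 rpm (opposite to input, |ω| = 797.1375 rpm)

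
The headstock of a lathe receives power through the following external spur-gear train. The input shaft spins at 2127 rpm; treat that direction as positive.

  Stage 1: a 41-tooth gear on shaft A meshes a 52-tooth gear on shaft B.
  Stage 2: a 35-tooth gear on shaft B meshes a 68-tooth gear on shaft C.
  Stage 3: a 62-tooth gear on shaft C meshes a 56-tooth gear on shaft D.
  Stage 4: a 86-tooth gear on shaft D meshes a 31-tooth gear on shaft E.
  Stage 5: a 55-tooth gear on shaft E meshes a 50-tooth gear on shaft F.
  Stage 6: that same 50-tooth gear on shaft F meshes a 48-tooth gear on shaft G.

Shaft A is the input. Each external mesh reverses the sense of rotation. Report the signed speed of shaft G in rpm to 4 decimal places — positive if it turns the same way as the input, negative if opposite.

+3037.8688 rpm (same as input, |ω| = 3037.8688 rpm)

Stage 1 [41T→52T]: ω = 2127.0000×41/52 = 1677.0577 rpm, dir flips to −; running = −1677.0577
Stage 2 [35T→68T]: ω = 1677.0577×35/68 = 863.1915 rpm, dir flips to +; running = +863.1915
Stage 3 [62T→56T]: ω = 863.1915×62/56 = 955.6763 rpm, dir flips to −; running = −955.6763
Stage 4 [86T→31T]: ω = 955.6763×86/31 = 2651.2309 rpm, dir flips to +; running = +2651.2309
Stage 5 [55T→50T]: ω = 2651.2309×55/50 = 2916.3540 rpm, dir flips to −; running = −2916.3540
Stage 6 [50T→48T]: ω = 2916.3540×50/48 = 3037.8688 rpm, dir flips to +; running = +3037.8688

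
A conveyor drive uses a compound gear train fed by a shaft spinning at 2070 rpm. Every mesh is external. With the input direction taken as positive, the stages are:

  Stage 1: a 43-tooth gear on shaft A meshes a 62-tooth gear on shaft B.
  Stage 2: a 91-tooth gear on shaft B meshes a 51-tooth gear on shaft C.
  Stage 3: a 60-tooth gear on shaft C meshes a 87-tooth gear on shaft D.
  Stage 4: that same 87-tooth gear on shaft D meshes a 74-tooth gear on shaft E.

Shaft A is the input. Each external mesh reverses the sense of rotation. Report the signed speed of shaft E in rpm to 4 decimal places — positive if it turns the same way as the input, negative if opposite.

+2077.0065 rpm (same as input, |ω| = 2077.0065 rpm)

Stage 1 [43T→62T]: ω = 2070.0000×43/62 = 1435.6452 rpm, dir flips to −; running = −1435.6452
Stage 2 [91T→51T]: ω = 1435.6452×91/51 = 2561.6414 rpm, dir flips to +; running = +2561.6414
Stage 3 [60T→87T]: ω = 2561.6414×60/87 = 1766.6492 rpm, dir flips to −; running = −1766.6492
Stage 4 [87T→74T]: ω = 1766.6492×87/74 = 2077.0065 rpm, dir flips to +; running = +2077.0065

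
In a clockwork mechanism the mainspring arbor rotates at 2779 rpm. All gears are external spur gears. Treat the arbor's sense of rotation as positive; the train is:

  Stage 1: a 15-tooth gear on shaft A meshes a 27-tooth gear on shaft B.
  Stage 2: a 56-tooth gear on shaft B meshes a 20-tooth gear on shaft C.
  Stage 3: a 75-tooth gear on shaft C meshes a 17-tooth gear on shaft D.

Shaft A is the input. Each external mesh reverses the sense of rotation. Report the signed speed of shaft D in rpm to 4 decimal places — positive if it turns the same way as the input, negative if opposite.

-19071.5686 rpm (opposite to input, |ω| = 19071.5686 rpm)

Stage 1 [15T→27T]: ω = 2779.0000×15/27 = 1543.8889 rpm, dir flips to −; running = −1543.8889
Stage 2 [56T→20T]: ω = 1543.8889×56/20 = 4322.8889 rpm, dir flips to +; running = +4322.8889
Stage 3 [75T→17T]: ω = 4322.8889×75/17 = 19071.5686 rpm, dir flips to −; running = −19071.5686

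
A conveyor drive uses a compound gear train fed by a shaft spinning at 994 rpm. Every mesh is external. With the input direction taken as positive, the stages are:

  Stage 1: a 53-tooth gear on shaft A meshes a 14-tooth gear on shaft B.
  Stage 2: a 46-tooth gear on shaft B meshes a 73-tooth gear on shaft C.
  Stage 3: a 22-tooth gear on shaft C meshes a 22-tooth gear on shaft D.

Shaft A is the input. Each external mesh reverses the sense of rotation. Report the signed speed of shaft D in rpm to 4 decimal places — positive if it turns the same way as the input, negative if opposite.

-2371.2055 rpm (opposite to input, |ω| = 2371.2055 rpm)

Stage 1 [53T→14T]: ω = 994.0000×53/14 = 3763.0000 rpm, dir flips to −; running = −3763.0000
Stage 2 [46T→73T]: ω = 3763.0000×46/73 = 2371.2055 rpm, dir flips to +; running = +2371.2055
Stage 3 [22T→22T]: ω = 2371.2055×22/22 = 2371.2055 rpm, dir flips to −; running = −2371.2055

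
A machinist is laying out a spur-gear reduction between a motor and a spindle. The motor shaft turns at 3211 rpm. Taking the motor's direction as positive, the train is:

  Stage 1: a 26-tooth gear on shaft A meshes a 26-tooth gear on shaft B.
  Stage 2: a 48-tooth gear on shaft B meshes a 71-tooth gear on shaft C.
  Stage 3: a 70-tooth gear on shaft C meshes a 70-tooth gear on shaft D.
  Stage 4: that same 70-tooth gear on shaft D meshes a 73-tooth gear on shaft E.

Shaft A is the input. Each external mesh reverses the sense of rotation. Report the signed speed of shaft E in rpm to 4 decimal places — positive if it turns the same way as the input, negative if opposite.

+2081.6052 rpm (same as input, |ω| = 2081.6052 rpm)

Stage 1 [26T→26T]: ω = 3211.0000×26/26 = 3211.0000 rpm, dir flips to −; running = −3211.0000
Stage 2 [48T→71T]: ω = 3211.0000×48/71 = 2170.8169 rpm, dir flips to +; running = +2170.8169
Stage 3 [70T→70T]: ω = 2170.8169×70/70 = 2170.8169 rpm, dir flips to −; running = −2170.8169
Stage 4 [70T→73T]: ω = 2170.8169×70/73 = 2081.6052 rpm, dir flips to +; running = +2081.6052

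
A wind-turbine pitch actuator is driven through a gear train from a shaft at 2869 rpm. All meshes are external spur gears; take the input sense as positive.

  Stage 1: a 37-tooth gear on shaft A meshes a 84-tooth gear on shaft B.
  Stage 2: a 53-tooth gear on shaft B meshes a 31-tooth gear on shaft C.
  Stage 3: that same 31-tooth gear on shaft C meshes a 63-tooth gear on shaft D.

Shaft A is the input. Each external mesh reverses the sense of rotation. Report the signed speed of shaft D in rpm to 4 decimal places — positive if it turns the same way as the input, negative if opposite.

Stage 1 [37T→84T]: ω = 2869.0000×37/84 = 1263.7262 rpm, dir flips to −; running = −1263.7262
Stage 2 [53T→31T]: ω = 1263.7262×53/31 = 2160.5641 rpm, dir flips to +; running = +2160.5641
Stage 3 [31T→63T]: ω = 2160.5641×31/63 = 1063.1347 rpm, dir flips to −; running = −1063.1347

-1063.1347 rpm (opposite to input, |ω| = 1063.1347 rpm)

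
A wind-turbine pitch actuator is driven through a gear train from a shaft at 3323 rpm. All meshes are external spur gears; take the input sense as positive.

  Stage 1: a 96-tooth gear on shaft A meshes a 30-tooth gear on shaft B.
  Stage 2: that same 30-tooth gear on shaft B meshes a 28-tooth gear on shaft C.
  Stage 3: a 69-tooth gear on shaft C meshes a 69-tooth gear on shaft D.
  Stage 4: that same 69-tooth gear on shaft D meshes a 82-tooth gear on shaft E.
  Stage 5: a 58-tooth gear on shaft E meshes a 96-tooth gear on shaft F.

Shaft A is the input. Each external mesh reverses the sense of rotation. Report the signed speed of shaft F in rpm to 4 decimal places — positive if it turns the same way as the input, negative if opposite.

-5792.0932 rpm (opposite to input, |ω| = 5792.0932 rpm)

Stage 1 [96T→30T]: ω = 3323.0000×96/30 = 10633.6000 rpm, dir flips to −; running = −10633.6000
Stage 2 [30T→28T]: ω = 10633.6000×30/28 = 11393.1429 rpm, dir flips to +; running = +11393.1429
Stage 3 [69T→69T]: ω = 11393.1429×69/69 = 11393.1429 rpm, dir flips to −; running = −11393.1429
Stage 4 [69T→82T]: ω = 11393.1429×69/82 = 9586.9129 rpm, dir flips to +; running = +9586.9129
Stage 5 [58T→96T]: ω = 9586.9129×58/96 = 5792.0932 rpm, dir flips to −; running = −5792.0932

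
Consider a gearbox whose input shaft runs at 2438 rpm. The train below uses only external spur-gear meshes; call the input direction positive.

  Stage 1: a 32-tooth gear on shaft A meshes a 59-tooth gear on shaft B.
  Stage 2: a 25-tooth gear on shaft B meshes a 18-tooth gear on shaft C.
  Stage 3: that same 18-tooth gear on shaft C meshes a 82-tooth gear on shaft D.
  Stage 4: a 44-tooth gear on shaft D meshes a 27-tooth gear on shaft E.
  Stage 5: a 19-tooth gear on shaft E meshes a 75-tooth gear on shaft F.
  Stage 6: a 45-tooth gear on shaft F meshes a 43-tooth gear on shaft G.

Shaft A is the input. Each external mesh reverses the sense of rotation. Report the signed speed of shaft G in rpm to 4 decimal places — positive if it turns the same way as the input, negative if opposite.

Stage 1 [32T→59T]: ω = 2438.0000×32/59 = 1322.3051 rpm, dir flips to −; running = −1322.3051
Stage 2 [25T→18T]: ω = 1322.3051×25/18 = 1836.5348 rpm, dir flips to +; running = +1836.5348
Stage 3 [18T→82T]: ω = 1836.5348×18/82 = 403.1418 rpm, dir flips to −; running = −403.1418
Stage 4 [44T→27T]: ω = 403.1418×44/27 = 656.9718 rpm, dir flips to +; running = +656.9718
Stage 5 [19T→75T]: ω = 656.9718×19/75 = 166.4329 rpm, dir flips to −; running = −166.4329
Stage 6 [45T→43T]: ω = 166.4329×45/43 = 174.1739 rpm, dir flips to +; running = +174.1739

+174.1739 rpm (same as input, |ω| = 174.1739 rpm)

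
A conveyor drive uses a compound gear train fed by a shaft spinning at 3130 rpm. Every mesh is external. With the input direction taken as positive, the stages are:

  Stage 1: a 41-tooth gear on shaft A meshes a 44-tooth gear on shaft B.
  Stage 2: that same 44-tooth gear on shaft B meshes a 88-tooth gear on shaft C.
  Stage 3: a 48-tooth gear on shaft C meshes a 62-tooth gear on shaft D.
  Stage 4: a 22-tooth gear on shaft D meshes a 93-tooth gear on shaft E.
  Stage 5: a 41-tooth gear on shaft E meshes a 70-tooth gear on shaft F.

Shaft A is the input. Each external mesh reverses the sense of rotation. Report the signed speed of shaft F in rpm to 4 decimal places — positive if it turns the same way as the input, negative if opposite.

-156.4302 rpm (opposite to input, |ω| = 156.4302 rpm)

Stage 1 [41T→44T]: ω = 3130.0000×41/44 = 2916.5909 rpm, dir flips to −; running = −2916.5909
Stage 2 [44T→88T]: ω = 2916.5909×44/88 = 1458.2955 rpm, dir flips to +; running = +1458.2955
Stage 3 [48T→62T]: ω = 1458.2955×48/62 = 1129.0029 rpm, dir flips to −; running = −1129.0029
Stage 4 [22T→93T]: ω = 1129.0029×22/93 = 267.0760 rpm, dir flips to +; running = +267.0760
Stage 5 [41T→70T]: ω = 267.0760×41/70 = 156.4302 rpm, dir flips to −; running = −156.4302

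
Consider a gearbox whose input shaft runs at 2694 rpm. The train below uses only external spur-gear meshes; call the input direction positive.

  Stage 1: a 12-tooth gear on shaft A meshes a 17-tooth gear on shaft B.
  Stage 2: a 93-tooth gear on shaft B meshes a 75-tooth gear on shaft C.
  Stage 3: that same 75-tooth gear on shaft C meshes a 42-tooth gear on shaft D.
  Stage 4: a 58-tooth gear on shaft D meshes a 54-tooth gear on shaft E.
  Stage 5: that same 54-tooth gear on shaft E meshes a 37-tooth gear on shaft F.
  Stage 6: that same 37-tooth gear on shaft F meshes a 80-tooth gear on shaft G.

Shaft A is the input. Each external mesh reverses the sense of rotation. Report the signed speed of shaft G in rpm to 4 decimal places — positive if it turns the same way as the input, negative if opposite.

Stage 1 [12T→17T]: ω = 2694.0000×12/17 = 1901.6471 rpm, dir flips to −; running = −1901.6471
Stage 2 [93T→75T]: ω = 1901.6471×93/75 = 2358.0424 rpm, dir flips to +; running = +2358.0424
Stage 3 [75T→42T]: ω = 2358.0424×75/42 = 4210.7899 rpm, dir flips to −; running = −4210.7899
Stage 4 [58T→54T]: ω = 4210.7899×58/54 = 4522.7003 rpm, dir flips to +; running = +4522.7003
Stage 5 [54T→37T]: ω = 4522.7003×54/37 = 6600.6977 rpm, dir flips to −; running = −6600.6977
Stage 6 [37T→80T]: ω = 6600.6977×37/80 = 3052.8227 rpm, dir flips to +; running = +3052.8227

+3052.8227 rpm (same as input, |ω| = 3052.8227 rpm)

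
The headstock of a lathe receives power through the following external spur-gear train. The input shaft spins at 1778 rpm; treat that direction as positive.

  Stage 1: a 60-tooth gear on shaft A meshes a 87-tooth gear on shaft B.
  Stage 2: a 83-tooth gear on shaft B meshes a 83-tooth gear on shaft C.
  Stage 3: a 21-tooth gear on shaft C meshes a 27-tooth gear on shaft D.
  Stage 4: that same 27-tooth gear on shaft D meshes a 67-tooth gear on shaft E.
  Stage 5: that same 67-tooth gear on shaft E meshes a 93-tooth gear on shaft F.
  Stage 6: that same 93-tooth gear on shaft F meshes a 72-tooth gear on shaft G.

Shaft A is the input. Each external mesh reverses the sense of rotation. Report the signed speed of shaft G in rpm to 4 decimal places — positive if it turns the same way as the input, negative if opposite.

+357.6437 rpm (same as input, |ω| = 357.6437 rpm)

Stage 1 [60T→87T]: ω = 1778.0000×60/87 = 1226.2069 rpm, dir flips to −; running = −1226.2069
Stage 2 [83T→83T]: ω = 1226.2069×83/83 = 1226.2069 rpm, dir flips to +; running = +1226.2069
Stage 3 [21T→27T]: ω = 1226.2069×21/27 = 953.7165 rpm, dir flips to −; running = −953.7165
Stage 4 [27T→67T]: ω = 953.7165×27/67 = 384.3335 rpm, dir flips to +; running = +384.3335
Stage 5 [67T→93T]: ω = 384.3335×67/93 = 276.8854 rpm, dir flips to −; running = −276.8854
Stage 6 [93T→72T]: ω = 276.8854×93/72 = 357.6437 rpm, dir flips to +; running = +357.6437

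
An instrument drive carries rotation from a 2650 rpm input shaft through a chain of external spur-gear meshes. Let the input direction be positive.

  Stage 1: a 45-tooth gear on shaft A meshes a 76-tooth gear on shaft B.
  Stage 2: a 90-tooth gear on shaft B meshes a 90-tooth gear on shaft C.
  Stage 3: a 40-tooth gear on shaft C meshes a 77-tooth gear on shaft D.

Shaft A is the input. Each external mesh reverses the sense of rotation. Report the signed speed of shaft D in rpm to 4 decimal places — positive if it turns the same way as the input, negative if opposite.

Stage 1 [45T→76T]: ω = 2650.0000×45/76 = 1569.0789 rpm, dir flips to −; running = −1569.0789
Stage 2 [90T→90T]: ω = 1569.0789×90/90 = 1569.0789 rpm, dir flips to +; running = +1569.0789
Stage 3 [40T→77T]: ω = 1569.0789×40/77 = 815.1059 rpm, dir flips to −; running = −815.1059

-815.1059 rpm (opposite to input, |ω| = 815.1059 rpm)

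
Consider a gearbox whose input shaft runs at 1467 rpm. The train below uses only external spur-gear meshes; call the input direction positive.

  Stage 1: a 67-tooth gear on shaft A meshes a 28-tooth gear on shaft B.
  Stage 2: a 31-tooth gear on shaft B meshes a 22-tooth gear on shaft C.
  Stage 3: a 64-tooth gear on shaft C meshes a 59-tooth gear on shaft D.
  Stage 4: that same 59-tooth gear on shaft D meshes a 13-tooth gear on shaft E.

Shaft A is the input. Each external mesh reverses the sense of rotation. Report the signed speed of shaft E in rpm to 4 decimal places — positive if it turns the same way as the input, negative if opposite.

Stage 1 [67T→28T]: ω = 1467.0000×67/28 = 3510.3214 rpm, dir flips to −; running = −3510.3214
Stage 2 [31T→22T]: ω = 3510.3214×31/22 = 4946.3620 rpm, dir flips to +; running = +4946.3620
Stage 3 [64T→59T]: ω = 4946.3620×64/59 = 5365.5452 rpm, dir flips to −; running = −5365.5452
Stage 4 [59T→13T]: ω = 5365.5452×59/13 = 24351.3207 rpm, dir flips to +; running = +24351.3207

+24351.3207 rpm (same as input, |ω| = 24351.3207 rpm)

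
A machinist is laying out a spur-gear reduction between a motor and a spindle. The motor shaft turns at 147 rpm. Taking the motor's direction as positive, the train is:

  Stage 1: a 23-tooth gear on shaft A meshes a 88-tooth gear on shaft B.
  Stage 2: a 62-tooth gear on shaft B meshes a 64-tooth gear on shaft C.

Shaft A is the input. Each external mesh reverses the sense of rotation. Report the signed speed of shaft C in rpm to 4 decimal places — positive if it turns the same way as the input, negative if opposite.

+37.2198 rpm (same as input, |ω| = 37.2198 rpm)

Stage 1 [23T→88T]: ω = 147.0000×23/88 = 38.4205 rpm, dir flips to −; running = −38.4205
Stage 2 [62T→64T]: ω = 38.4205×62/64 = 37.2198 rpm, dir flips to +; running = +37.2198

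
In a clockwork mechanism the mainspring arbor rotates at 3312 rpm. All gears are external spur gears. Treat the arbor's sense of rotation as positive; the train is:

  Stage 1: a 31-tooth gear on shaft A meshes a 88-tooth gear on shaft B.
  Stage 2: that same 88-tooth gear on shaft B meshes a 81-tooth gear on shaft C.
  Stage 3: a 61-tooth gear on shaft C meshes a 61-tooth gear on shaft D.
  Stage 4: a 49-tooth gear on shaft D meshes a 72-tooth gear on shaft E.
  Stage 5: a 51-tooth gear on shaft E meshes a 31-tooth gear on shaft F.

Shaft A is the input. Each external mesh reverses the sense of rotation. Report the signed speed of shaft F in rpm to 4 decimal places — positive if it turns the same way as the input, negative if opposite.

Stage 1 [31T→88T]: ω = 3312.0000×31/88 = 1166.7273 rpm, dir flips to −; running = −1166.7273
Stage 2 [88T→81T]: ω = 1166.7273×88/81 = 1267.5556 rpm, dir flips to +; running = +1267.5556
Stage 3 [61T→61T]: ω = 1267.5556×61/61 = 1267.5556 rpm, dir flips to −; running = −1267.5556
Stage 4 [49T→72T]: ω = 1267.5556×49/72 = 862.6420 rpm, dir flips to +; running = +862.6420
Stage 5 [51T→31T]: ω = 862.6420×51/31 = 1419.1852 rpm, dir flips to −; running = −1419.1852

-1419.1852 rpm (opposite to input, |ω| = 1419.1852 rpm)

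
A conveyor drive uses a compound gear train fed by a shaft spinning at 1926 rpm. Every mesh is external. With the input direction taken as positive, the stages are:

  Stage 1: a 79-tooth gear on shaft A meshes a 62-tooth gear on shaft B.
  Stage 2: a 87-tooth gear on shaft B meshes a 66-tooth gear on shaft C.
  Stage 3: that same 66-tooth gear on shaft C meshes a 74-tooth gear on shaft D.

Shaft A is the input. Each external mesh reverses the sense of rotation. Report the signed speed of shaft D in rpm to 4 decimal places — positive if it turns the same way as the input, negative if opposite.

-2885.2219 rpm (opposite to input, |ω| = 2885.2219 rpm)

Stage 1 [79T→62T]: ω = 1926.0000×79/62 = 2454.0968 rpm, dir flips to −; running = −2454.0968
Stage 2 [87T→66T]: ω = 2454.0968×87/66 = 3234.9457 rpm, dir flips to +; running = +3234.9457
Stage 3 [66T→74T]: ω = 3234.9457×66/74 = 2885.2219 rpm, dir flips to −; running = −2885.2219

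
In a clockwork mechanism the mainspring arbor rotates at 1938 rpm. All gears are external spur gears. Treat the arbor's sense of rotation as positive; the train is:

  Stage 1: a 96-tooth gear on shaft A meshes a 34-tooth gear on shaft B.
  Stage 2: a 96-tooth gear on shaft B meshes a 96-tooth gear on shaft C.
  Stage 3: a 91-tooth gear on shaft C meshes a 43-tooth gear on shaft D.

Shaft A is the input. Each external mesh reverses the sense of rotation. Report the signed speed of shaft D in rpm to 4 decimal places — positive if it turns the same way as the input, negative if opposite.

Stage 1 [96T→34T]: ω = 1938.0000×96/34 = 5472.0000 rpm, dir flips to −; running = −5472.0000
Stage 2 [96T→96T]: ω = 5472.0000×96/96 = 5472.0000 rpm, dir flips to +; running = +5472.0000
Stage 3 [91T→43T]: ω = 5472.0000×91/43 = 11580.2791 rpm, dir flips to −; running = −11580.2791

-11580.2791 rpm (opposite to input, |ω| = 11580.2791 rpm)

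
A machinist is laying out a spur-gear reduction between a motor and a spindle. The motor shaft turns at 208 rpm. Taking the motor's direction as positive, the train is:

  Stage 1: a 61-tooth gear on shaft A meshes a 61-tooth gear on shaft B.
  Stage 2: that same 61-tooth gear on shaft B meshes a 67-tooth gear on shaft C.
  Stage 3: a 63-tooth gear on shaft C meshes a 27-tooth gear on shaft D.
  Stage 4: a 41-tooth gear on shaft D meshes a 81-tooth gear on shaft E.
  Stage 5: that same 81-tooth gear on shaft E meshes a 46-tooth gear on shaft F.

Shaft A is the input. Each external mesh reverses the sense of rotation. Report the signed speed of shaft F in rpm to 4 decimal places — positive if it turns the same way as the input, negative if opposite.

-393.8412 rpm (opposite to input, |ω| = 393.8412 rpm)

Stage 1 [61T→61T]: ω = 208.0000×61/61 = 208.0000 rpm, dir flips to −; running = −208.0000
Stage 2 [61T→67T]: ω = 208.0000×61/67 = 189.3731 rpm, dir flips to +; running = +189.3731
Stage 3 [63T→27T]: ω = 189.3731×63/27 = 441.8706 rpm, dir flips to −; running = −441.8706
Stage 4 [41T→81T]: ω = 441.8706×41/81 = 223.6629 rpm, dir flips to +; running = +223.6629
Stage 5 [81T→46T]: ω = 223.6629×81/46 = 393.8412 rpm, dir flips to −; running = −393.8412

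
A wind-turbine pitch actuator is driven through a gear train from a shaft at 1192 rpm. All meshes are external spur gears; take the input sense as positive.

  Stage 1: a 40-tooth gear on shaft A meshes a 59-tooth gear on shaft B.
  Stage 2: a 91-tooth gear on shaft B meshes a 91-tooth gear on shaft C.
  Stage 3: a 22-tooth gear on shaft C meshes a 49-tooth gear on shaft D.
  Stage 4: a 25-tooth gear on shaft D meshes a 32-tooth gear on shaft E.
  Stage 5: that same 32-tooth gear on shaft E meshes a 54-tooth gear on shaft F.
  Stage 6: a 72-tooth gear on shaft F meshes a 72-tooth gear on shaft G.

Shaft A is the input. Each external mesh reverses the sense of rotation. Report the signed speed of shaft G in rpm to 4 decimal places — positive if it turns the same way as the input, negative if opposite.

Stage 1 [40T→59T]: ω = 1192.0000×40/59 = 808.1356 rpm, dir flips to −; running = −808.1356
Stage 2 [91T→91T]: ω = 808.1356×91/91 = 808.1356 rpm, dir flips to +; running = +808.1356
Stage 3 [22T→49T]: ω = 808.1356×22/49 = 362.8364 rpm, dir flips to −; running = −362.8364
Stage 4 [25T→32T]: ω = 362.8364×25/32 = 283.4659 rpm, dir flips to +; running = +283.4659
Stage 5 [32T→54T]: ω = 283.4659×32/54 = 167.9798 rpm, dir flips to −; running = −167.9798
Stage 6 [72T→72T]: ω = 167.9798×72/72 = 167.9798 rpm, dir flips to +; running = +167.9798

+167.9798 rpm (same as input, |ω| = 167.9798 rpm)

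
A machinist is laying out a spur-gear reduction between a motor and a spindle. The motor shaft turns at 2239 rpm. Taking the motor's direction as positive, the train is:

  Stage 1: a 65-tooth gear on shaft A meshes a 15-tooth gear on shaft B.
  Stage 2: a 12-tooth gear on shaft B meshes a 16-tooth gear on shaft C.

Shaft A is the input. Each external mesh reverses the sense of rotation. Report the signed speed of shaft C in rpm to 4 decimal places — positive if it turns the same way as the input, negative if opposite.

+7276.7500 rpm (same as input, |ω| = 7276.7500 rpm)

Stage 1 [65T→15T]: ω = 2239.0000×65/15 = 9702.3333 rpm, dir flips to −; running = −9702.3333
Stage 2 [12T→16T]: ω = 9702.3333×12/16 = 7276.7500 rpm, dir flips to +; running = +7276.7500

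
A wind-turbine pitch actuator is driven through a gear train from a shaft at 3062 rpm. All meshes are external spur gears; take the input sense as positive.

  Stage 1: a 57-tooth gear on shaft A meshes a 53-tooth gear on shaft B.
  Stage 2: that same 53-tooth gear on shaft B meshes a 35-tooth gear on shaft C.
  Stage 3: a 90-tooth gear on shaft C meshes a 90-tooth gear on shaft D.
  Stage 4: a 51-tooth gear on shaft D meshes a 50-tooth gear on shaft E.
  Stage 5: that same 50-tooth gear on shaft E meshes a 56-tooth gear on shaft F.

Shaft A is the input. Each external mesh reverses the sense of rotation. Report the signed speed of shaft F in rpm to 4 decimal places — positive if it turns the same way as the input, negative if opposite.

-4541.4459 rpm (opposite to input, |ω| = 4541.4459 rpm)

Stage 1 [57T→53T]: ω = 3062.0000×57/53 = 3293.0943 rpm, dir flips to −; running = −3293.0943
Stage 2 [53T→35T]: ω = 3293.0943×53/35 = 4986.6857 rpm, dir flips to +; running = +4986.6857
Stage 3 [90T→90T]: ω = 4986.6857×90/90 = 4986.6857 rpm, dir flips to −; running = −4986.6857
Stage 4 [51T→50T]: ω = 4986.6857×51/50 = 5086.4194 rpm, dir flips to +; running = +5086.4194
Stage 5 [50T→56T]: ω = 5086.4194×50/56 = 4541.4459 rpm, dir flips to −; running = −4541.4459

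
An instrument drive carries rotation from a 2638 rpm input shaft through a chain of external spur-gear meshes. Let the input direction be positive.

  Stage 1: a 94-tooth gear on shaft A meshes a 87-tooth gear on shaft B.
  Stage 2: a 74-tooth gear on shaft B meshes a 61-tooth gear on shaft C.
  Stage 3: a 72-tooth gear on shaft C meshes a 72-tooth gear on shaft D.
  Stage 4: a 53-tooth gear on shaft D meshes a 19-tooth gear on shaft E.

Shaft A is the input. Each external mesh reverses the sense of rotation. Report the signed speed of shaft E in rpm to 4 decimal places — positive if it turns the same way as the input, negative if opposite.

+9645.1180 rpm (same as input, |ω| = 9645.1180 rpm)

Stage 1 [94T→87T]: ω = 2638.0000×94/87 = 2850.2529 rpm, dir flips to −; running = −2850.2529
Stage 2 [74T→61T]: ω = 2850.2529×74/61 = 3457.6838 rpm, dir flips to +; running = +3457.6838
Stage 3 [72T→72T]: ω = 3457.6838×72/72 = 3457.6838 rpm, dir flips to −; running = −3457.6838
Stage 4 [53T→19T]: ω = 3457.6838×53/19 = 9645.1180 rpm, dir flips to +; running = +9645.1180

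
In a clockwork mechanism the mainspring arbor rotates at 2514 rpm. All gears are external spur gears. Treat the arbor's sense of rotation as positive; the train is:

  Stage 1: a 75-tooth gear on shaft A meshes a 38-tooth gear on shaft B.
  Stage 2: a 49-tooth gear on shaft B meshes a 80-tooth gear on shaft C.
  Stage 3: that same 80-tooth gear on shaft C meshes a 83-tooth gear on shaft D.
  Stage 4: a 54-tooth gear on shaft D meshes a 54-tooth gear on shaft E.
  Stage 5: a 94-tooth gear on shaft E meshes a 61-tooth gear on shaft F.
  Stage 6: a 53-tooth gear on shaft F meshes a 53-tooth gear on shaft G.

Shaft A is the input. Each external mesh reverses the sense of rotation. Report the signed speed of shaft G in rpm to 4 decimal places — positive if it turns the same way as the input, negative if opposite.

+4513.9729 rpm (same as input, |ω| = 4513.9729 rpm)

Stage 1 [75T→38T]: ω = 2514.0000×75/38 = 4961.8421 rpm, dir flips to −; running = −4961.8421
Stage 2 [49T→80T]: ω = 4961.8421×49/80 = 3039.1283 rpm, dir flips to +; running = +3039.1283
Stage 3 [80T→83T]: ω = 3039.1283×80/83 = 2929.2803 rpm, dir flips to −; running = −2929.2803
Stage 4 [54T→54T]: ω = 2929.2803×54/54 = 2929.2803 rpm, dir flips to +; running = +2929.2803
Stage 5 [94T→61T]: ω = 2929.2803×94/61 = 4513.9729 rpm, dir flips to −; running = −4513.9729
Stage 6 [53T→53T]: ω = 4513.9729×53/53 = 4513.9729 rpm, dir flips to +; running = +4513.9729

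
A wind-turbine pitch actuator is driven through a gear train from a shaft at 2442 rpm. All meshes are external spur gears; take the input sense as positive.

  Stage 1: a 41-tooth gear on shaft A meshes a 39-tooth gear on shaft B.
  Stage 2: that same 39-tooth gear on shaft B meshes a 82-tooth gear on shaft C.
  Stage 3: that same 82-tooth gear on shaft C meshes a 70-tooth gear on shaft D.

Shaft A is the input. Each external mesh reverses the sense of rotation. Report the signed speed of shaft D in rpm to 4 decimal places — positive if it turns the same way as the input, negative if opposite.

Stage 1 [41T→39T]: ω = 2442.0000×41/39 = 2567.2308 rpm, dir flips to −; running = −2567.2308
Stage 2 [39T→82T]: ω = 2567.2308×39/82 = 1221.0000 rpm, dir flips to +; running = +1221.0000
Stage 3 [82T→70T]: ω = 1221.0000×82/70 = 1430.3143 rpm, dir flips to −; running = −1430.3143

-1430.3143 rpm (opposite to input, |ω| = 1430.3143 rpm)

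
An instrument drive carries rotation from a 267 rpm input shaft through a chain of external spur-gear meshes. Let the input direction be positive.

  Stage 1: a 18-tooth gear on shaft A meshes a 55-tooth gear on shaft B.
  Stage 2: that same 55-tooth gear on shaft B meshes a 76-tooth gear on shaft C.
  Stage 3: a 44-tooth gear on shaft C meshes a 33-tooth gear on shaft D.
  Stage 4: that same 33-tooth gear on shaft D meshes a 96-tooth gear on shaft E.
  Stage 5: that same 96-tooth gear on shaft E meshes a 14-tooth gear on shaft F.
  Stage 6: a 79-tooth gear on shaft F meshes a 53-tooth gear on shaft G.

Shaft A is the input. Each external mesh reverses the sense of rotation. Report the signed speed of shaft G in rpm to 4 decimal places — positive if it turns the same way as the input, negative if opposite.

+296.2416 rpm (same as input, |ω| = 296.2416 rpm)

Stage 1 [18T→55T]: ω = 267.0000×18/55 = 87.3818 rpm, dir flips to −; running = −87.3818
Stage 2 [55T→76T]: ω = 87.3818×55/76 = 63.2368 rpm, dir flips to +; running = +63.2368
Stage 3 [44T→33T]: ω = 63.2368×44/33 = 84.3158 rpm, dir flips to −; running = −84.3158
Stage 4 [33T→96T]: ω = 84.3158×33/96 = 28.9836 rpm, dir flips to +; running = +28.9836
Stage 5 [96T→14T]: ω = 28.9836×96/14 = 198.7444 rpm, dir flips to −; running = −198.7444
Stage 6 [79T→53T]: ω = 198.7444×79/53 = 296.2416 rpm, dir flips to +; running = +296.2416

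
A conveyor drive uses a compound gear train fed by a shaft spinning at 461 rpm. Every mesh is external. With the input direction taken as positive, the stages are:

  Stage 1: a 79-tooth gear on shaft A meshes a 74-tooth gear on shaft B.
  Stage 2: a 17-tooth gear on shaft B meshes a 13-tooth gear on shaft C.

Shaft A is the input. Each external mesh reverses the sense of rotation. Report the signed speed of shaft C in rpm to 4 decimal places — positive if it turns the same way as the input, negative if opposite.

+643.5790 rpm (same as input, |ω| = 643.5790 rpm)

Stage 1 [79T→74T]: ω = 461.0000×79/74 = 492.1486 rpm, dir flips to −; running = −492.1486
Stage 2 [17T→13T]: ω = 492.1486×17/13 = 643.5790 rpm, dir flips to +; running = +643.5790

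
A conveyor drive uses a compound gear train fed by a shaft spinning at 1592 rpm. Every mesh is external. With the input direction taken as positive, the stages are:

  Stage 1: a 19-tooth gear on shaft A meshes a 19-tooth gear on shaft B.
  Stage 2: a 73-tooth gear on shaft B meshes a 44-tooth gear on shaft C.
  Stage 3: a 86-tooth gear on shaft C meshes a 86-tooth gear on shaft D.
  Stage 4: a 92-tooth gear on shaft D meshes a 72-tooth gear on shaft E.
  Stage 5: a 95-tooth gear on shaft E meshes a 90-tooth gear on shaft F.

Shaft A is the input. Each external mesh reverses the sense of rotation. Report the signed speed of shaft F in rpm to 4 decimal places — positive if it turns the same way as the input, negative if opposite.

Stage 1 [19T→19T]: ω = 1592.0000×19/19 = 1592.0000 rpm, dir flips to −; running = −1592.0000
Stage 2 [73T→44T]: ω = 1592.0000×73/44 = 2641.2727 rpm, dir flips to +; running = +2641.2727
Stage 3 [86T→86T]: ω = 2641.2727×86/86 = 2641.2727 rpm, dir flips to −; running = −2641.2727
Stage 4 [92T→72T]: ω = 2641.2727×92/72 = 3374.9596 rpm, dir flips to +; running = +3374.9596
Stage 5 [95T→90T]: ω = 3374.9596×95/90 = 3562.4574 rpm, dir flips to −; running = −3562.4574

-3562.4574 rpm (opposite to input, |ω| = 3562.4574 rpm)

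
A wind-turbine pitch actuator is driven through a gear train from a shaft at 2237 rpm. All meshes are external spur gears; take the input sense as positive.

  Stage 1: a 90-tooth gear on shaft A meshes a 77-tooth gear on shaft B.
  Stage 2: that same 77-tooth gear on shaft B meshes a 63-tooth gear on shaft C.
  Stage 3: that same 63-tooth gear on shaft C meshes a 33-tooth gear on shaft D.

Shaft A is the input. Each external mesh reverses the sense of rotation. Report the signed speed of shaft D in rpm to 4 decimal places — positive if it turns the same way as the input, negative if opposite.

Stage 1 [90T→77T]: ω = 2237.0000×90/77 = 2614.6753 rpm, dir flips to −; running = −2614.6753
Stage 2 [77T→63T]: ω = 2614.6753×77/63 = 3195.7143 rpm, dir flips to +; running = +3195.7143
Stage 3 [63T→33T]: ω = 3195.7143×63/33 = 6100.9091 rpm, dir flips to −; running = −6100.9091

-6100.9091 rpm (opposite to input, |ω| = 6100.9091 rpm)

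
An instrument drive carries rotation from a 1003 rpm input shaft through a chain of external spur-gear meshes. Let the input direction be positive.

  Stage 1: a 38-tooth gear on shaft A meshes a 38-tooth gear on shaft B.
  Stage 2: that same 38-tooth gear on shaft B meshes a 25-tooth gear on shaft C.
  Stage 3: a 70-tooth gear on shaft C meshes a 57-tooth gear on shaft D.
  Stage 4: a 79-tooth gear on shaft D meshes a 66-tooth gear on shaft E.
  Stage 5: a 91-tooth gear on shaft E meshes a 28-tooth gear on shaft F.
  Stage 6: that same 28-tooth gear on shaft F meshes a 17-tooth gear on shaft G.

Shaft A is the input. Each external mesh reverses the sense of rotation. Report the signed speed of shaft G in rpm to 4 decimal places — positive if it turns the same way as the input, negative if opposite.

+11996.1899 rpm (same as input, |ω| = 11996.1899 rpm)

Stage 1 [38T→38T]: ω = 1003.0000×38/38 = 1003.0000 rpm, dir flips to −; running = −1003.0000
Stage 2 [38T→25T]: ω = 1003.0000×38/25 = 1524.5600 rpm, dir flips to +; running = +1524.5600
Stage 3 [70T→57T]: ω = 1524.5600×70/57 = 1872.2667 rpm, dir flips to −; running = −1872.2667
Stage 4 [79T→66T]: ω = 1872.2667×79/66 = 2241.0465 rpm, dir flips to +; running = +2241.0465
Stage 5 [91T→28T]: ω = 2241.0465×91/28 = 7283.4010 rpm, dir flips to −; running = −7283.4010
Stage 6 [28T→17T]: ω = 7283.4010×28/17 = 11996.1899 rpm, dir flips to +; running = +11996.1899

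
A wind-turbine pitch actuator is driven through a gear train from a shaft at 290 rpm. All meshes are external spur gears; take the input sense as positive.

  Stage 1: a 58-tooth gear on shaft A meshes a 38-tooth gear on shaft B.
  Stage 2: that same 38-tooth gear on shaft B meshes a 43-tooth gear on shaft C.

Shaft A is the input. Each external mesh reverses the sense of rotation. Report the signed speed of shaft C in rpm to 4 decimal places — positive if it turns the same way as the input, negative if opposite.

Stage 1 [58T→38T]: ω = 290.0000×58/38 = 442.6316 rpm, dir flips to −; running = −442.6316
Stage 2 [38T→43T]: ω = 442.6316×38/43 = 391.1628 rpm, dir flips to +; running = +391.1628

+391.1628 rpm (same as input, |ω| = 391.1628 rpm)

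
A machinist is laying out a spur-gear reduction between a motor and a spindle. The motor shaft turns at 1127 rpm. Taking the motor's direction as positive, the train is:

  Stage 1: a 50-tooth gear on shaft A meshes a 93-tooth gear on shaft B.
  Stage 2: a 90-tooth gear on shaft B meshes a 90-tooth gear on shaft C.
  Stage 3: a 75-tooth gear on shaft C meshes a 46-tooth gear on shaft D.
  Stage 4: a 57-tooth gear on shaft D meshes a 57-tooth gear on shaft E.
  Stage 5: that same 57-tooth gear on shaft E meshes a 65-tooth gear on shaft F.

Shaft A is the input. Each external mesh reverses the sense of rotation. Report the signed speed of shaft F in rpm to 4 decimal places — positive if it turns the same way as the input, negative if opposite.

-866.3151 rpm (opposite to input, |ω| = 866.3151 rpm)

Stage 1 [50T→93T]: ω = 1127.0000×50/93 = 605.9140 rpm, dir flips to −; running = −605.9140
Stage 2 [90T→90T]: ω = 605.9140×90/90 = 605.9140 rpm, dir flips to +; running = +605.9140
Stage 3 [75T→46T]: ω = 605.9140×75/46 = 987.9032 rpm, dir flips to −; running = −987.9032
Stage 4 [57T→57T]: ω = 987.9032×57/57 = 987.9032 rpm, dir flips to +; running = +987.9032
Stage 5 [57T→65T]: ω = 987.9032×57/65 = 866.3151 rpm, dir flips to −; running = −866.3151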